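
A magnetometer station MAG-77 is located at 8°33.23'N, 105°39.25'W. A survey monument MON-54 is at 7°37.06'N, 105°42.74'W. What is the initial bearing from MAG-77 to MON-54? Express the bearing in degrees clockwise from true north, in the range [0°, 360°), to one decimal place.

183.5°

MAG-77: φ = +8.55383°, λ = -105.65417°
MON-54: φ = +7.61767°, λ = -105.71233°
Δλ = -0.0582°
y = sin Δλ · cos φ₂ = -0.001006
x = cos φ₁ sin φ₂ − sin φ₁ cos φ₂ cos Δλ = -0.016338
θ = atan2(y, x) = -176.4757° → 183.5243° (mod 360°)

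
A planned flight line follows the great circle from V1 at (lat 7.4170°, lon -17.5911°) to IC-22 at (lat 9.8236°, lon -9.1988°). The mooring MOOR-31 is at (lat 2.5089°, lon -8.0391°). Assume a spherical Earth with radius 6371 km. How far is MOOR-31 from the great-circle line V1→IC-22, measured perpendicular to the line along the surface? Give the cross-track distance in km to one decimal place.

δ₁₃ = central angle V1→MOOR-31 = 0.186831 rad  (haversine)
θ₁₃ = bearing V1→MOOR-31 = 116.807°,  θ₁₂ = bearing V1→IC-22 = 73.224°
dₓₜ = R·arcsin(sin δ₁₃ · sin(θ₁₃ − θ₁₂)) = 6371·arcsin(0.18575·sin(43.583°)) = 818.081 km
|dₓₜ| = 818.081 km

818.1 km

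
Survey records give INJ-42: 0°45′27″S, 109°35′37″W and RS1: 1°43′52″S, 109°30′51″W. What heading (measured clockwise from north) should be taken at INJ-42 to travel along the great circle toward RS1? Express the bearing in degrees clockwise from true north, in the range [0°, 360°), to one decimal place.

INJ-42: φ = -0.75750°, λ = -109.59361°
RS1: φ = -1.73111°, λ = -109.51417°
Δλ = 0.0794°
y = sin Δλ · cos φ₂ = 0.001386
x = cos φ₁ sin φ₂ − sin φ₁ cos φ₂ cos Δλ = -0.016992
θ = atan2(y, x) = 175.3370° → 175.3370° (mod 360°)

175.3°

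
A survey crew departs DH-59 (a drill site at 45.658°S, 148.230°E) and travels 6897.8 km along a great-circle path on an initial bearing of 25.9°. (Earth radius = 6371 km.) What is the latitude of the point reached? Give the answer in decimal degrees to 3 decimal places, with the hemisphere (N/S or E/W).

δ = d/R = 6897.8/6371 = 1.082687 rad
φ₂ = arcsin(sin φ₁ cos δ + cos φ₁ sin δ cos θ)
   = arcsin(-0.71518·0.46896 + 0.69894·0.88322·0.89956) = 12.70462°
λ₂ = λ₁ + atan2(sin θ sin δ cos φ₁, cos δ − sin φ₁ sin φ₂) = 171.52561°

12.705°N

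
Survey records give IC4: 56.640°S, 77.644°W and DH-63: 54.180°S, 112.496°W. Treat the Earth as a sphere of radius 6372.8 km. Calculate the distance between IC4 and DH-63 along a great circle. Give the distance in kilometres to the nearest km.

2193 km

Δφ = 2.4600°,  Δλ = -34.8520°
a = sin²(Δφ/2) + cos φ₁ cos φ₂ sin²(Δλ/2) = 0.029323
c = 2·arcsin(√a) = 0.344177 rad = 19.7199°
d = R·c = 6372.8 × 0.344177 = 2193.4 km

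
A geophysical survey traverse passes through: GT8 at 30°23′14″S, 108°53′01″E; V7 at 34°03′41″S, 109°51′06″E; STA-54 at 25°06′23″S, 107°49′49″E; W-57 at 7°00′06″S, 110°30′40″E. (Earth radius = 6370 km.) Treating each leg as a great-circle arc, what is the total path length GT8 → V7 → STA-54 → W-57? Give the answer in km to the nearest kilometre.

GT8: φ = -30.38722°, λ = +108.88361°
V7: φ = -34.06139°, λ = +109.85167°
STA-54: φ = -25.10639°, λ = +107.83028°
W-57: φ = -7.00167°, λ = +110.51111°
GT8→V7: c = 0.065699 rad, d = 418.50 km
V7→STA-54: c = 0.159265 rad, d = 1014.52 km
STA-54→W-57: c = 0.319137 rad, d = 2032.90 km
Total = 418.50 + 1014.52 + 2032.90 = 3465.92 km

3466 km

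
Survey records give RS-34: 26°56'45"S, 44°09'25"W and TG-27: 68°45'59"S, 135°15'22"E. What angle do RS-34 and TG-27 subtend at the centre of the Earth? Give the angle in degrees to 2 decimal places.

RS-34: φ = -26.94583°, λ = -44.15694°
TG-27: φ = -68.76639°, λ = +135.25611°
Δφ = -41.8206°,  Δλ = 179.4131°
a = sin²(Δφ/2) + cos φ₁ cos φ₂ sin²(Δλ/2) = 0.450226
c = 2·arcsin(√a) = 1.471082 rad = 84.2868°

84.29°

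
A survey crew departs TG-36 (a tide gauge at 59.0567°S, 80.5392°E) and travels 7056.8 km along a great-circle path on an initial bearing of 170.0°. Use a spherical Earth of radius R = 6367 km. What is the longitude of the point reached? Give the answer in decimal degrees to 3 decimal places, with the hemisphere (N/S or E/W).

δ = d/R = 7056.8/6367 = 1.108340 rad
φ₂ = arcsin(sin φ₁ cos δ + cos φ₁ sin δ cos θ)
   = arcsin(-0.85768·0.44615 + 0.51419·0.89496·-0.98481) = -56.70321°
λ₂ = λ₁ + atan2(sin θ sin δ cos φ₁, cos δ − sin φ₁ sin φ₂) = -115.90534°

115.905°W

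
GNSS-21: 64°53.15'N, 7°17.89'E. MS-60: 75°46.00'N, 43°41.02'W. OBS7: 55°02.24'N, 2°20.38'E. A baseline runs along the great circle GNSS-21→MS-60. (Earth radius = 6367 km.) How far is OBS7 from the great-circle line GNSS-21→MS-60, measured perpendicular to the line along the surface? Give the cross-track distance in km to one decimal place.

GNSS-21: φ = +64.88583°, λ = +7.29817°
MS-60: φ = +75.76667°, λ = -43.68367°
OBS7: φ = +55.03733°, λ = +2.33967°
δ₁₃ = central angle GNSS-21→OBS7 = 0.177131 rad  (haversine)
θ₁₃ = bearing GNSS-21→OBS7 = 196.325°,  θ₁₂ = bearing GNSS-21→MS-60 = 324.843°
dₓₜ = R·arcsin(sin δ₁₃ · sin(θ₁₃ − θ₁₂)) = 6367·arcsin(0.17621·sin(-128.518°)) = -880.600 km
|dₓₜ| = 880.600 km

880.6 km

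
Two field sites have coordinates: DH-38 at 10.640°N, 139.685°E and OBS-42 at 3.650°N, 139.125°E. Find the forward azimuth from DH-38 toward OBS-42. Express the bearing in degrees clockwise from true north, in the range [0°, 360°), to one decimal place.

184.6°

Δλ = -0.5600°
y = sin Δλ · cos φ₂ = -0.009754
x = cos φ₁ sin φ₂ − sin φ₁ cos φ₂ cos Δλ = -0.121687
θ = atan2(y, x) = -175.4172° → 184.5828° (mod 360°)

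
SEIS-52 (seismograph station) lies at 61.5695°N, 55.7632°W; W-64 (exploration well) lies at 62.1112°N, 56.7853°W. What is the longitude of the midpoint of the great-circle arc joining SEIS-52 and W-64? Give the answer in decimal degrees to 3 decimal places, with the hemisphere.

Bx = cos φ₂ cos Δλ = 0.467683,  By = cos φ₂ sin Δλ = -0.008344
φₘ = atan2(sin φ₁ + sin φ₂, √((cos φ₁ + Bx)² + By²)) = 61.84130°
λₘ = λ₁ + atan2(By, cos φ₁ + Bx) = -56.26974°

56.270°W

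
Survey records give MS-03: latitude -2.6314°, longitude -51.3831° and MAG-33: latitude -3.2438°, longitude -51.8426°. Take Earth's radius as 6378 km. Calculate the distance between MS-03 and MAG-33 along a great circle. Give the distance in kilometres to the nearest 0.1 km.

85.2 km

Δφ = -0.6124°,  Δλ = -0.4595°
a = sin²(Δφ/2) + cos φ₁ cos φ₂ sin²(Δλ/2) = 0.000045
c = 2·arcsin(√a) = 0.013356 rad = 0.7653°
d = R·c = 6378 × 0.013356 = 85.2 km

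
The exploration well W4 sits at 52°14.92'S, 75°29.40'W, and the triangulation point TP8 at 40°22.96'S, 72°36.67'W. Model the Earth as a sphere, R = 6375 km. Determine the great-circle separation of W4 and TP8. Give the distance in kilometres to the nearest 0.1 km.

W4: φ = -52.24867°, λ = -75.49000°
TP8: φ = -40.38267°, λ = -72.61117°
Δφ = 11.8660°,  Δλ = 2.8788°
a = sin²(Δφ/2) + cos φ₁ cos φ₂ sin²(Δλ/2) = 0.010979
c = 2·arcsin(√a) = 0.209944 rad = 12.0289°
d = R·c = 6375 × 0.209944 = 1338.4 km

1338.4 km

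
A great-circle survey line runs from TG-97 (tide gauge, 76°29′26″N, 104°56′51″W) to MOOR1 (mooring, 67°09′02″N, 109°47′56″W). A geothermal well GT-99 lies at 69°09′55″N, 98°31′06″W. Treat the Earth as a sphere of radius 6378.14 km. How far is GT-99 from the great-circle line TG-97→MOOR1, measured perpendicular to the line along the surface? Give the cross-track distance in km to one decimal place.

409.0 km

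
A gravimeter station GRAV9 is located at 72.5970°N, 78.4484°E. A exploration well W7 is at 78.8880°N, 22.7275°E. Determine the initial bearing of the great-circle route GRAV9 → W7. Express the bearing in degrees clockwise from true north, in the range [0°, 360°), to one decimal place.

Δλ = -55.7209°
y = sin Δλ · cos φ₂ = -0.159251
x = cos φ₁ sin φ₂ − sin φ₁ cos φ₂ cos Δλ = 0.189903
θ = atan2(y, x) = -39.9829° → 320.0171° (mod 360°)

320.0°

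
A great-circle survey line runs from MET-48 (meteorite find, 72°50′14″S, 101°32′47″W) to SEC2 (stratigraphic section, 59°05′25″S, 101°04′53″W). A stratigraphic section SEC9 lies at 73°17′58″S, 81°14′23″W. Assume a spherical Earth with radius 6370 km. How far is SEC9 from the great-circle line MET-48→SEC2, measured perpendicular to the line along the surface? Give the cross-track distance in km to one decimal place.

MET-48: φ = -72.83722°, λ = -101.54639°
SEC2: φ = -59.09028°, λ = -101.08139°
SEC9: φ = -73.29944°, λ = -81.23972°
δ₁₃ = central angle MET-48→SEC9 = 0.103030 rad  (haversine)
θ₁₃ = bearing MET-48→SEC9 = 104.144°,  θ₁₂ = bearing MET-48→SEC2 = 1.005°
dₓₜ = R·arcsin(sin δ₁₃ · sin(θ₁₃ − θ₁₂)) = 6370·arcsin(0.10285·sin(103.139°)) = 639.063 km
|dₓₜ| = 639.063 km

639.1 km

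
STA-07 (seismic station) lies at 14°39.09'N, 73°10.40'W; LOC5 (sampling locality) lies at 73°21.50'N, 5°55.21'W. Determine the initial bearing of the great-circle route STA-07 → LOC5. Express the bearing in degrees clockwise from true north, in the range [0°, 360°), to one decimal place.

16.4°

STA-07: φ = +14.65150°, λ = -73.17333°
LOC5: φ = +73.35833°, λ = -5.92017°
Δλ = 67.2532°
y = sin Δλ · cos φ₂ = 0.264111
x = cos φ₁ sin φ₂ − sin φ₁ cos φ₂ cos Δλ = 0.898950
θ = atan2(y, x) = 16.3727° → 16.3727° (mod 360°)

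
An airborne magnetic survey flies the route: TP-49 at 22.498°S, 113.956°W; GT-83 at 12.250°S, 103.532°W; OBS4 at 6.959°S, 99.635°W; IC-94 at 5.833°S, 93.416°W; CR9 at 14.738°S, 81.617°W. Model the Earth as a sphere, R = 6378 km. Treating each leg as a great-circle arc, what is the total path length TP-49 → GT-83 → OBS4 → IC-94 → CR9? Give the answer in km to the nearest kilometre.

4643 km

TP-49→GT-83: c = 0.249054 rad, d = 1588.47 km
GT-83→OBS4: c = 0.114112 rad, d = 727.80 km
OBS4→IC-94: c = 0.109640 rad, d = 699.28 km
IC-94→CR9: c = 0.255178 rad, d = 1627.53 km
Total = 1588.47 + 727.80 + 699.28 + 1627.53 = 4643.08 km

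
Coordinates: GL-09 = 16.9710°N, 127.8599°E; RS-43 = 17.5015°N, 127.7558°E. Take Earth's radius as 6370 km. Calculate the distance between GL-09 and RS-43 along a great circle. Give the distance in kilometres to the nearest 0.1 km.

60.0 km

Δφ = 0.5305°,  Δλ = -0.1041°
a = sin²(Δφ/2) + cos φ₁ cos φ₂ sin²(Δλ/2) = 0.000022
c = 2·arcsin(√a) = 0.009420 rad = 0.5397°
d = R·c = 6370 × 0.009420 = 60.0 km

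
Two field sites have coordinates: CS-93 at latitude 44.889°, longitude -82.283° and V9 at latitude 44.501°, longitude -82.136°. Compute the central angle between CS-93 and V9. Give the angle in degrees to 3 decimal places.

Δφ = -0.3880°,  Δλ = 0.1470°
a = sin²(Δφ/2) + cos φ₁ cos φ₂ sin²(Δλ/2) = 0.000012
c = 2·arcsin(√a) = 0.007013 rad = 0.4018°

0.402°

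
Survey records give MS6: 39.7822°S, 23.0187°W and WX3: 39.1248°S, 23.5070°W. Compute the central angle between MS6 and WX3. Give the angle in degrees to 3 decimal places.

0.758°

Δφ = 0.6574°,  Δλ = -0.4883°
a = sin²(Δφ/2) + cos φ₁ cos φ₂ sin²(Δλ/2) = 0.000044
c = 2·arcsin(√a) = 0.013227 rad = 0.7578°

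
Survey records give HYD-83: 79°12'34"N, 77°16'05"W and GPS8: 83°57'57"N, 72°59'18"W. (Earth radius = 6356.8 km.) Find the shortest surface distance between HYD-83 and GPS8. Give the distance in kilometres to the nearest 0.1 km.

531.9 km

HYD-83: φ = +79.20944°, λ = -77.26806°
GPS8: φ = +83.96583°, λ = -72.98833°
Δφ = 4.7564°,  Δλ = 4.2797°
a = sin²(Δφ/2) + cos φ₁ cos φ₂ sin²(Δλ/2) = 0.001749
c = 2·arcsin(√a) = 0.083674 rad = 4.7942°
d = R·c = 6356.8 × 0.083674 = 531.9 km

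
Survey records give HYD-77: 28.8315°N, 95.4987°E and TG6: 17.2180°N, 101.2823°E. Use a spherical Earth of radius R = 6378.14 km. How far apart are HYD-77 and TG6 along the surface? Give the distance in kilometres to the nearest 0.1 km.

Δφ = -11.6135°,  Δλ = 5.7836°
a = sin²(Δφ/2) + cos φ₁ cos φ₂ sin²(Δλ/2) = 0.012366
c = 2·arcsin(√a) = 0.222865 rad = 12.7692°
d = R·c = 6378.14 × 0.222865 = 1421.5 km

1421.5 km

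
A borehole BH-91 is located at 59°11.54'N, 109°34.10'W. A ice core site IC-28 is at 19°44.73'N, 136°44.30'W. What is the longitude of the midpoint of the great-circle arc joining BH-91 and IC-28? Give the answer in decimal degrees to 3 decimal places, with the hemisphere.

BH-91: φ = +59.19233°, λ = -109.56833°
IC-28: φ = +19.74550°, λ = -136.73833°
Bx = cos φ₂ cos Δλ = 0.837346,  By = cos φ₂ sin Δλ = -0.429783
φₘ = atan2(sin φ₁ + sin φ₂, √((cos φ₁ + Bx)² + By²)) = 40.19710°
λₘ = λ₁ + atan2(By, cos φ₁ + Bx) = -127.23371°

127.234°W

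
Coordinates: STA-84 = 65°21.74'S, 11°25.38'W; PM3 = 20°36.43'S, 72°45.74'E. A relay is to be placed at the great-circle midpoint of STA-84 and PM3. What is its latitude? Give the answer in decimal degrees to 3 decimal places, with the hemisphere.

49.880°S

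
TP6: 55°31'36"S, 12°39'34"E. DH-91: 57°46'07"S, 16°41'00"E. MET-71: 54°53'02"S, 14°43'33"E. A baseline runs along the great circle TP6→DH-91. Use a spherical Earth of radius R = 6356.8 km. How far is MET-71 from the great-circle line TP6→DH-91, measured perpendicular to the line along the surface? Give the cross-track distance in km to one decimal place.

TP6: φ = -55.52667°, λ = +12.65944°
DH-91: φ = -57.76861°, λ = +16.68333°
MET-71: φ = -54.88389°, λ = +14.72583°
δ₁₃ = central angle TP6→MET-71 = 0.023438 rad  (haversine)
θ₁₃ = bearing TP6→MET-71 = 62.256°,  θ₁₂ = bearing TP6→DH-91 = 137.049°
dₓₜ = R·arcsin(sin δ₁₃ · sin(θ₁₃ − θ₁₂)) = 6356.8·arcsin(0.02344·sin(-74.793°)) = -143.773 km
|dₓₜ| = 143.773 km

143.8 km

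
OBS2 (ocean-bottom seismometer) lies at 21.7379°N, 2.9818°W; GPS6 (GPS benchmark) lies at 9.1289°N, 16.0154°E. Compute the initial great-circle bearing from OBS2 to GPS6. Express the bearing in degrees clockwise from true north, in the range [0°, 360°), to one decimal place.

Δλ = 18.9972°
y = sin Δλ · cos φ₂ = 0.321399
x = cos φ₁ sin φ₂ − sin φ₁ cos φ₂ cos Δλ = -0.198380
θ = atan2(y, x) = 121.6845° → 121.6845° (mod 360°)

121.7°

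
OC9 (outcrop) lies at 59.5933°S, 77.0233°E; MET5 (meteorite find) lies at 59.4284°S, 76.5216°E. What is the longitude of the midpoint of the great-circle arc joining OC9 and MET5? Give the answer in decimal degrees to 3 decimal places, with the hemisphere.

76.772°E

Bx = cos φ₂ cos Δλ = 0.508595,  By = cos φ₂ sin Δλ = -0.004454
φₘ = atan2(sin φ₁ + sin φ₂, √((cos φ₁ + Bx)² + By²)) = -59.51109°
λₘ = λ₁ + atan2(By, cos φ₁ + Bx) = 76.77184°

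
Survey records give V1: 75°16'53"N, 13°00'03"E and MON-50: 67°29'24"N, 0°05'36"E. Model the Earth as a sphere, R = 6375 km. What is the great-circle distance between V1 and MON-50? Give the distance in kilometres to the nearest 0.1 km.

975.7 km

V1: φ = +75.28139°, λ = +13.00083°
MON-50: φ = +67.49000°, λ = +0.09333°
Δφ = -7.7914°,  Δλ = -12.9075°
a = sin²(Δφ/2) + cos φ₁ cos φ₂ sin²(Δλ/2) = 0.005845
c = 2·arcsin(√a) = 0.153052 rad = 8.7692°
d = R·c = 6375 × 0.153052 = 975.7 km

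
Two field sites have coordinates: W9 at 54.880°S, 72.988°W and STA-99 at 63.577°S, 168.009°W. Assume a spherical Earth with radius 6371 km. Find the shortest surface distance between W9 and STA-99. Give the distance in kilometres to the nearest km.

Δφ = -8.6970°,  Δλ = -95.0210°
a = sin²(Δφ/2) + cos φ₁ cos φ₂ sin²(Δλ/2) = 0.144953
c = 2·arcsin(√a) = 0.781163 rad = 44.7574°
d = R·c = 6371 × 0.781163 = 4976.8 km

4977 km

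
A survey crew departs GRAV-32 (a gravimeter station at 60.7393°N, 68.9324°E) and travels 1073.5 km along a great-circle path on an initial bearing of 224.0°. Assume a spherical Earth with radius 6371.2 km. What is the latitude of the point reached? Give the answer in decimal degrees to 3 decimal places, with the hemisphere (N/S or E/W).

53.234°N

δ = d/R = 1073.5/6371.2 = 0.168493 rad
φ₂ = arcsin(sin φ₁ cos δ + cos φ₁ sin δ cos θ)
   = arcsin(0.87240·0.98584 + 0.48878·0.16770·-0.71934) = 53.23412°
λ₂ = λ₁ + atan2(sin θ sin δ cos φ₁, cos δ − sin φ₁ sin φ₂) = 57.70962°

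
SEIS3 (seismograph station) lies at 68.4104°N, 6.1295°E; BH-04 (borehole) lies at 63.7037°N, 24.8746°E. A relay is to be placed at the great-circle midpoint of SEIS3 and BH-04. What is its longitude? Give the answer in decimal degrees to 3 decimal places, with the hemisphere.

16.377°E

Bx = cos φ₂ cos Δλ = 0.419515,  By = cos φ₂ sin Δλ = 0.142366
φₘ = atan2(sin φ₁ + sin φ₂, √((cos φ₁ + Bx)² + By²)) = 66.33891°
λₘ = λ₁ + atan2(By, cos φ₁ + Bx) = 16.37726°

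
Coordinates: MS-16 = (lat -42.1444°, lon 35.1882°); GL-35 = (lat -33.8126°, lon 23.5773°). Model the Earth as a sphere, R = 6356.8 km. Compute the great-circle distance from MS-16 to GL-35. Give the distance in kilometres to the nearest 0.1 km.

1370.8 km

Δφ = 8.3318°,  Δλ = -11.6109°
a = sin²(Δφ/2) + cos φ₁ cos φ₂ sin²(Δλ/2) = 0.011580
c = 2·arcsin(√a) = 0.215642 rad = 12.3554°
d = R·c = 6356.8 × 0.215642 = 1370.8 km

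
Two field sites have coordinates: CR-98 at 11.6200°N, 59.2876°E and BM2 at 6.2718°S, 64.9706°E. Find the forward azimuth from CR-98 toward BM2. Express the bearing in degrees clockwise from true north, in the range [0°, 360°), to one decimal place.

162.2°

Δλ = 5.6830°
y = sin Δλ · cos φ₂ = 0.098432
x = cos φ₁ sin φ₂ − sin φ₁ cos φ₂ cos Δλ = -0.306236
θ = atan2(y, x) = 162.1813° → 162.1813° (mod 360°)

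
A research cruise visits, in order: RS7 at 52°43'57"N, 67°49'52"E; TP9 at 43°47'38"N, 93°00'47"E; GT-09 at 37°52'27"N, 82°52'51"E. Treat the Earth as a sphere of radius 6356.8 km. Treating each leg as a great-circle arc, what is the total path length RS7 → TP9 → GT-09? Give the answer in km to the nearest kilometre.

3166 km

RS7: φ = +52.73250°, λ = +67.83111°
TP9: φ = +43.79389°, λ = +93.01306°
GT-09: φ = +37.87417°, λ = +82.88083°
RS7→TP9: c = 0.329160 rad, d = 2092.40 km
TP9→GT-09: c = 0.168835 rad, d = 1073.25 km
Total = 2092.40 + 1073.25 = 3165.66 km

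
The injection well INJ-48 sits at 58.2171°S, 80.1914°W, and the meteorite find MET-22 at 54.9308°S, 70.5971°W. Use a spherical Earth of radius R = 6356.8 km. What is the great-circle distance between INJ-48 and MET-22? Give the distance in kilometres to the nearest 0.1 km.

Δφ = 3.2863°,  Δλ = 9.5943°
a = sin²(Δφ/2) + cos φ₁ cos φ₂ sin²(Δλ/2) = 0.002939
c = 2·arcsin(√a) = 0.108472 rad = 6.2150°
d = R·c = 6356.8 × 0.108472 = 689.5 km

689.5 km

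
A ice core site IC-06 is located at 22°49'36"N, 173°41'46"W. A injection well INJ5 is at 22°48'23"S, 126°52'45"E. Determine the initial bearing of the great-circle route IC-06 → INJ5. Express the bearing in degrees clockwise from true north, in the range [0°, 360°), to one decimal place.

IC-06: φ = +22.82667°, λ = -173.69611°
INJ5: φ = -22.80639°, λ = +126.87917°
Δλ = -59.4247°
y = sin Δλ · cos φ₂ = -0.793652
x = cos φ₁ sin φ₂ − sin φ₁ cos φ₂ cos Δλ = -0.539169
θ = atan2(y, x) = -124.1903° → 235.8097° (mod 360°)

235.8°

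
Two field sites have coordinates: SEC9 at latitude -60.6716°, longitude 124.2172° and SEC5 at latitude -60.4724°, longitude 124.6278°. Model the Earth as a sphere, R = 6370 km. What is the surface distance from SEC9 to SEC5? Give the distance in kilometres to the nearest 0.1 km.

Δφ = 0.1992°,  Δλ = 0.4106°
a = sin²(Δφ/2) + cos φ₁ cos φ₂ sin²(Δλ/2) = 0.000006
c = 2·arcsin(√a) = 0.004948 rad = 0.2835°
d = R·c = 6370 × 0.004948 = 31.5 km

31.5 km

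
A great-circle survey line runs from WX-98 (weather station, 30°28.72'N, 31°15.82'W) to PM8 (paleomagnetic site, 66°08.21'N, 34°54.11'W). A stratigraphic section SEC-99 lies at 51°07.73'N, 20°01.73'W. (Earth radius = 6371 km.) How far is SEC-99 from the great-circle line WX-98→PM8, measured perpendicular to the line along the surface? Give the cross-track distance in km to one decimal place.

WX-98: φ = +30.47867°, λ = -31.26367°
PM8: φ = +66.13683°, λ = -34.90183°
SEC-99: φ = +51.12883°, λ = -20.02883°
δ₁₃ = central angle WX-98→SEC-99 = 0.388742 rad  (haversine)
θ₁₃ = bearing WX-98→SEC-99 = 18.820°,  θ₁₂ = bearing WX-98→PM8 = 357.480°
dₓₜ = R·arcsin(sin δ₁₃ · sin(θ₁₃ − θ₁₂)) = 6371·arcsin(0.37902·sin(-338.661°)) = 881.525 km
|dₓₜ| = 881.525 km

881.5 km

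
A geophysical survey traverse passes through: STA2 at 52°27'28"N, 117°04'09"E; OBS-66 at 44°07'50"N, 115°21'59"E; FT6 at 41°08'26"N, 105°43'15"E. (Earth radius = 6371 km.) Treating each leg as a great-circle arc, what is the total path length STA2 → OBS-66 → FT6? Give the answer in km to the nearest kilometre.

1790 km

STA2: φ = +52.45778°, λ = +117.06917°
OBS-66: φ = +44.13056°, λ = +115.36639°
FT6: φ = +41.14056°, λ = +105.72083°
STA2→OBS-66: c = 0.146665 rad, d = 934.40 km
OBS-66→FT6: c = 0.134286 rad, d = 855.54 km
Total = 934.40 + 855.54 = 1789.94 km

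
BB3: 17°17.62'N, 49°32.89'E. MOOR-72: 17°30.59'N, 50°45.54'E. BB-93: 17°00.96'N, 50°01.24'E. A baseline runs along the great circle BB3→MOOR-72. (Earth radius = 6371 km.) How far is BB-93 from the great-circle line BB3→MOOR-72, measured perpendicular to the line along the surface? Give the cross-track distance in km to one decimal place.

39.7 km

BB3: φ = +17.29367°, λ = +49.54817°
MOOR-72: φ = +17.50983°, λ = +50.75900°
BB-93: φ = +17.01600°, λ = +50.02067°
δ₁₃ = central angle BB3→BB-93 = 0.009251 rad  (haversine)
θ₁₃ = bearing BB3→BB-93 = 121.522°,  θ₁₂ = bearing BB3→MOOR-72 = 79.222°
dₓₜ = R·arcsin(sin δ₁₃ · sin(θ₁₃ − θ₁₂)) = 6371·arcsin(0.00925·sin(42.300°)) = 39.665 km
|dₓₜ| = 39.665 km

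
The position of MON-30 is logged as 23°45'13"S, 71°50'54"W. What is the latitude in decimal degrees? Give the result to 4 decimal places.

23.7536°S

23° + 45′/60 + 13″/3600 = 23 + 0.75000 + 0.00361 = 23.7536°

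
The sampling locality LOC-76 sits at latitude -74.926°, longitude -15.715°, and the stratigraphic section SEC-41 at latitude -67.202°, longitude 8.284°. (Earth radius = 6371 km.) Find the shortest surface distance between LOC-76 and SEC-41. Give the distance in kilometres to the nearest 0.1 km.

1203.3 km

Δφ = 7.7240°,  Δλ = 23.9990°
a = sin²(Δφ/2) + cos φ₁ cos φ₂ sin²(Δλ/2) = 0.008892
c = 2·arcsin(√a) = 0.188878 rad = 10.8219°
d = R·c = 6371 × 0.188878 = 1203.3 km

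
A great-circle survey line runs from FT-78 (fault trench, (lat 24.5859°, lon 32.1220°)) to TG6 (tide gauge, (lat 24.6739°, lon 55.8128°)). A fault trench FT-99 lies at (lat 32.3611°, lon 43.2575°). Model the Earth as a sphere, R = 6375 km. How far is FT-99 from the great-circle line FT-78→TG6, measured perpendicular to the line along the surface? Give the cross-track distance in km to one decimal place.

δ₁₃ = central angle FT-78→FT-99 = 0.217938 rad  (haversine)
θ₁₃ = bearing FT-78→FT-99 = 48.982°,  θ₁₂ = bearing FT-78→TG6 = 84.774°
dₓₜ = R·arcsin(sin δ₁₃ · sin(θ₁₃ − θ₁₂)) = 6375·arcsin(0.21622·sin(-35.792°)) = -808.305 km
|dₓₜ| = 808.305 km

808.3 km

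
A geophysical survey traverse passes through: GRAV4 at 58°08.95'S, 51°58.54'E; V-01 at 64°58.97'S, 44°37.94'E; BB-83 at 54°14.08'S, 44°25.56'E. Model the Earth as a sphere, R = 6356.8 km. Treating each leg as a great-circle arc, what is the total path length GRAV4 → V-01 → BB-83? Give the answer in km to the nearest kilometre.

2043 km

GRAV4: φ = -58.14917°, λ = +51.97567°
V-01: φ = -64.98283°, λ = +44.63233°
BB-83: φ = -54.23467°, λ = +44.42600°
GRAV4→V-01: c = 0.133776 rad, d = 850.38 km
V-01→BB-83: c = 0.187599 rad, d = 1192.53 km
Total = 850.38 + 1192.53 = 2042.92 km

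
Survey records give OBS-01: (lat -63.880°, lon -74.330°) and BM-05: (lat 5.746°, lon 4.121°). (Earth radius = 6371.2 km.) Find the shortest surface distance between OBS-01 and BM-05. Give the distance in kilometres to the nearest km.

Δφ = 69.6260°,  Δλ = 78.4510°
a = sin²(Δφ/2) + cos φ₁ cos φ₂ sin²(Δλ/2) = 0.501098
c = 2·arcsin(√a) = 1.572992 rad = 90.1258°
d = R·c = 6371.2 × 1.572992 = 10021.8 km

10022 km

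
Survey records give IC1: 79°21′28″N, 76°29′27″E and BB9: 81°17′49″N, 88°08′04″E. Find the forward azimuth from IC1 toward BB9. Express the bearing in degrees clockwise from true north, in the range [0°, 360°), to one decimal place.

IC1: φ = +79.35778°, λ = +76.49083°
BB9: φ = +81.29694°, λ = +88.13444°
Δλ = 11.6436°
y = sin Δλ · cos φ₂ = 0.030539
x = cos φ₁ sin φ₂ − sin φ₁ cos φ₂ cos Δλ = 0.036899
θ = atan2(y, x) = 39.6124° → 39.6124° (mod 360°)

39.6°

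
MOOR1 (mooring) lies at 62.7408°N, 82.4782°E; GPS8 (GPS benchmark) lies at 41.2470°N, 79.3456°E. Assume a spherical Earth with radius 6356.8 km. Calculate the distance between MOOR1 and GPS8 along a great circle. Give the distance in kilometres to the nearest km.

2394 km

Δφ = -21.4938°,  Δλ = -3.1326°
a = sin²(Δφ/2) + cos φ₁ cos φ₂ sin²(Δλ/2) = 0.035029
c = 2·arcsin(√a) = 0.376540 rad = 21.5741°
d = R·c = 6356.8 × 0.376540 = 2393.6 km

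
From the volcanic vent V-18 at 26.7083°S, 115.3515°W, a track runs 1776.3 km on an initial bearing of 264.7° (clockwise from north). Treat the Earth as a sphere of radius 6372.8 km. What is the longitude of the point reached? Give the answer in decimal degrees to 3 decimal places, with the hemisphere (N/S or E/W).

δ = d/R = 1776.3/6372.8 = 0.278731 rad
φ₂ = arcsin(sin φ₁ cos δ + cos φ₁ sin δ cos θ)
   = arcsin(-0.44945·0.96141 + 0.89331·0.27514·-0.09237) = -27.05239°
λ₂ = λ₁ + atan2(sin θ sin δ cos φ₁, cos δ − sin φ₁ sin φ₂) = -133.26712°

133.267°W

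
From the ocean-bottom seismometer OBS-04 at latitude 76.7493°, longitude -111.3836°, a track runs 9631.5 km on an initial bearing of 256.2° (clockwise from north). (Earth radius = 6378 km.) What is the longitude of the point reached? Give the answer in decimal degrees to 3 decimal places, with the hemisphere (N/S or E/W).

δ = d/R = 9631.5/6378 = 1.510113 rad
φ₂ = arcsin(sin φ₁ cos δ + cos φ₁ sin δ cos θ)
   = arcsin(0.97338·0.06065 + 0.22921·0.99816·-0.23853) = 0.25539°
λ₂ = λ₁ + atan2(sin θ sin δ cos φ₁, cos δ − sin φ₁ sin φ₂) = 172.83717°

172.837°E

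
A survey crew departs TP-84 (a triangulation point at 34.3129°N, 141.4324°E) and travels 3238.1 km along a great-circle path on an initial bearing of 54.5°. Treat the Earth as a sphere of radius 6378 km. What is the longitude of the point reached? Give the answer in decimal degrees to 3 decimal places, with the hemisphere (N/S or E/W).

176.557°E

δ = d/R = 3238.1/6378 = 0.507698 rad
φ₂ = arcsin(sin φ₁ cos δ + cos φ₁ sin δ cos θ)
   = arcsin(0.56371·0.87387 + 0.82597·0.48617·0.58070) = 46.53509°
λ₂ = λ₁ + atan2(sin θ sin δ cos φ₁, cos δ − sin φ₁ sin φ₂) = 176.55728°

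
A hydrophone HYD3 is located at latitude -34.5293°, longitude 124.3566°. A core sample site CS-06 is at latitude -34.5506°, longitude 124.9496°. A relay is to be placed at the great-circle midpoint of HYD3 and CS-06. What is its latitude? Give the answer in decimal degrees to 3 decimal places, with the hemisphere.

Bx = cos φ₂ cos Δλ = 0.823582,  By = cos φ₂ sin Δλ = 0.008524
φₘ = atan2(sin φ₁ + sin φ₂, √((cos φ₁ + Bx)² + By²)) = -34.54031°
λₘ = λ₁ + atan2(By, cos φ₁ + Bx) = 124.65306°

34.540°S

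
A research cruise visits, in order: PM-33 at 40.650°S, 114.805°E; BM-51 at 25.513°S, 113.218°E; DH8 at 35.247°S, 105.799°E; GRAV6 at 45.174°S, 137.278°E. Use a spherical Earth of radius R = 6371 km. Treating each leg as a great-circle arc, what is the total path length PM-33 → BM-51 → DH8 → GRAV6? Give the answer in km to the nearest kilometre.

PM-33→BM-51: c = 0.265194 rad, d = 1689.55 km
BM-51→DH8: c = 0.203164 rad, d = 1294.36 km
DH8→GRAV6: c = 0.450336 rad, d = 2869.09 km
Total = 1689.55 + 1294.36 + 2869.09 = 5853.00 km

5853 km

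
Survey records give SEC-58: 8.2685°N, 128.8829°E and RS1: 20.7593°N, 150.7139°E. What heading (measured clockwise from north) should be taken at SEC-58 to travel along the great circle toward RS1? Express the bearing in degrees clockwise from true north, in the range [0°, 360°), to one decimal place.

Δλ = 21.8310°
y = sin Δλ · cos φ₂ = 0.347727
x = cos φ₁ sin φ₂ − sin φ₁ cos φ₂ cos Δλ = 0.225927
θ = atan2(y, x) = 56.9873° → 56.9873° (mod 360°)

57.0°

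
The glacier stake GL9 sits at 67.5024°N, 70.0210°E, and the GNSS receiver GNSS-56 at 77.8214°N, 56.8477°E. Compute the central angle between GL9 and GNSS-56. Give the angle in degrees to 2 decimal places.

10.98°

Δφ = 10.3190°,  Δλ = -13.1733°
a = sin²(Δφ/2) + cos φ₁ cos φ₂ sin²(Δλ/2) = 0.009149
c = 2·arcsin(√a) = 0.191596 rad = 10.9777°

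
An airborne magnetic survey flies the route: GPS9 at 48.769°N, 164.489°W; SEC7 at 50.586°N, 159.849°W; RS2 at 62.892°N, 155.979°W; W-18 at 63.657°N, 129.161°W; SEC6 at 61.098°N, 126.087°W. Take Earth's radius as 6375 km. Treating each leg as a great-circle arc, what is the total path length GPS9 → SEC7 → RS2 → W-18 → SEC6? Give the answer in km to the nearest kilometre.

GPS9→SEC7: c = 0.061235 rad, d = 390.37 km
SEC7→RS2: c = 0.217854 rad, d = 1388.82 km
RS2→W-18: c = 0.209365 rad, d = 1334.70 km
W-18→SEC6: c = 0.051110 rad, d = 325.82 km
Total = 390.37 + 1388.82 + 1334.70 + 325.82 = 3439.72 km

3440 km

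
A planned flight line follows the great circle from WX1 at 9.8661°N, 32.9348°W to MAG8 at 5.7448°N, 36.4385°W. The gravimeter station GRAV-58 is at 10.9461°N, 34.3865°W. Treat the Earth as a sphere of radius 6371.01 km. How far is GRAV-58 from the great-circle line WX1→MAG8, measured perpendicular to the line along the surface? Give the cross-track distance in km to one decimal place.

198.8 km

δ₁₃ = central angle WX1→GRAV-58 = 0.031246 rad  (haversine)
θ₁₃ = bearing WX1→GRAV-58 = 307.233°,  θ₁₂ = bearing WX1→MAG8 = 220.359°
dₓₜ = R·arcsin(sin δ₁₃ · sin(θ₁₃ − θ₁₂)) = 6371.01·arcsin(0.03124·sin(86.874°)) = 198.771 km
|dₓₜ| = 198.771 km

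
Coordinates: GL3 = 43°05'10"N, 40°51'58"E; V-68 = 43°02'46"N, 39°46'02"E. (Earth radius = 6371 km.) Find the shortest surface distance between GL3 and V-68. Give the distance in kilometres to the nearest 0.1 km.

89.4 km

GL3: φ = +43.08611°, λ = +40.86611°
V-68: φ = +43.04611°, λ = +39.76722°
Δφ = -0.0400°,  Δλ = -1.0989°
a = sin²(Δφ/2) + cos φ₁ cos φ₂ sin²(Δλ/2) = 0.000049
c = 2·arcsin(√a) = 0.014029 rad = 0.8038°
d = R·c = 6371 × 0.014029 = 89.4 km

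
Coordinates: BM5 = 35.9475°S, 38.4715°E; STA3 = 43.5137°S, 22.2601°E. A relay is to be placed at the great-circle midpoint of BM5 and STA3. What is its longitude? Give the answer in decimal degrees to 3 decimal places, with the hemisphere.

Bx = cos φ₂ cos Δλ = 0.696374,  By = cos φ₂ sin Δλ = -0.202466
φₘ = atan2(sin φ₁ + sin φ₂, √((cos φ₁ + Bx)² + By²)) = -40.01278°
λₘ = λ₁ + atan2(By, cos φ₁ + Bx) = 30.81425°

30.814°E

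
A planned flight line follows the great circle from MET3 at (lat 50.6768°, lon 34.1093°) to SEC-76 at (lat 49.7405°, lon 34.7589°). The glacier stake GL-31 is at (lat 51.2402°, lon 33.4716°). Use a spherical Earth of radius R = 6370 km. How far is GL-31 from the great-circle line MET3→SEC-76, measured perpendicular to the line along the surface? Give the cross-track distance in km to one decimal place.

14.7 km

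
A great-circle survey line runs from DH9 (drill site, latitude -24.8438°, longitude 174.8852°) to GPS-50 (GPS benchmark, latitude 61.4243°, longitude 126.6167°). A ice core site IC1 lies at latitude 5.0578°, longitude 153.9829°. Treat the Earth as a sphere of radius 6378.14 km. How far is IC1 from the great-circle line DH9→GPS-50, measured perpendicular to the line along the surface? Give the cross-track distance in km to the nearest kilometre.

1045 km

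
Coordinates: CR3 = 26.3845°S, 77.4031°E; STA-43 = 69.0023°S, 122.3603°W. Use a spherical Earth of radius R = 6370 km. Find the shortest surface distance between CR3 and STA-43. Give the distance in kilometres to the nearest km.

9286 km

Δφ = -42.6178°,  Δλ = 160.2366°
a = sin²(Δφ/2) + cos φ₁ cos φ₂ sin²(Δλ/2) = 0.443606
c = 2·arcsin(√a) = 1.457769 rad = 83.5240°
d = R·c = 6370 × 1.457769 = 9286.0 km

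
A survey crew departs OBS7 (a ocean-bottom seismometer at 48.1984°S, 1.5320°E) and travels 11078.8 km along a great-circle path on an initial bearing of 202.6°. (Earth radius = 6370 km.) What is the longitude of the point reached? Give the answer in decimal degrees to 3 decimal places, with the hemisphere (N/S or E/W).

δ = d/R = 11078.8/6370 = 1.739215 rad
φ₂ = arcsin(sin φ₁ cos δ + cos φ₁ sin δ cos θ)
   = arcsin(-0.74546·-0.16762 + 0.66655·0.98585·-0.92321) = -28.79686°
λ₂ = λ₁ + atan2(sin θ sin δ cos φ₁, cos δ − sin φ₁ sin φ₂) = -152.85300°

152.853°W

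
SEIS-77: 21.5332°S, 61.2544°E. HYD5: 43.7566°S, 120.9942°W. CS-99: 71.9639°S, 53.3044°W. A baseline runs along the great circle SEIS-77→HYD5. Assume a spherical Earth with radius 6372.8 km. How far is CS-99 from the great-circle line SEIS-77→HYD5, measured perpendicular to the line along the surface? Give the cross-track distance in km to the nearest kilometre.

δ₁₃ = central angle SEIS-77→CS-99 = 1.339437 rad  (haversine)
θ₁₃ = bearing SEIS-77→CS-99 = 196.817°,  θ₁₂ = bearing SEIS-77→HYD5 = 178.213°
dₓₜ = R·arcsin(sin δ₁₃ · sin(θ₁₃ − θ₁₂)) = 6372.8·arcsin(0.97336·sin(18.604°)) = 2012.202 km
|dₓₜ| = 2012.202 km

2012 km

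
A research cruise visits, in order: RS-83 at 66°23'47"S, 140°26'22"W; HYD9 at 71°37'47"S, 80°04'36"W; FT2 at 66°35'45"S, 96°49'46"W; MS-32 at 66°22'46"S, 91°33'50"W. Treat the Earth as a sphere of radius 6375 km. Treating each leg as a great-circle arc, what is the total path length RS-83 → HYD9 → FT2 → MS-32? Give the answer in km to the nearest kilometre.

RS-83: φ = -66.39639°, λ = -140.43944°
HYD9: φ = -71.62972°, λ = -80.07667°
FT2: φ = -66.59583°, λ = -96.82944°
MS-32: φ = -66.37944°, λ = -91.56389°
RS-83→HYD9: c = 0.370786 rad, d = 2363.76 km
HYD9→FT2: c = 0.135530 rad, d = 864.01 km
FT2→MS-32: c = 0.036847 rad, d = 234.90 km
Total = 2363.76 + 864.01 + 234.90 = 3462.66 km

3463 km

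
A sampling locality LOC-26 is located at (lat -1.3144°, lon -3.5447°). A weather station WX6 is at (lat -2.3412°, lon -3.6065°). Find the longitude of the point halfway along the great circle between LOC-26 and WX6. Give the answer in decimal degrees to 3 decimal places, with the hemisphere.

Bx = cos φ₂ cos Δλ = 0.999165,  By = cos φ₂ sin Δλ = -0.001078
φₘ = atan2(sin φ₁ + sin φ₂, √((cos φ₁ + Bx)² + By²)) = -1.82780°
λₘ = λ₁ + atan2(By, cos φ₁ + Bx) = -3.57559°

3.576°W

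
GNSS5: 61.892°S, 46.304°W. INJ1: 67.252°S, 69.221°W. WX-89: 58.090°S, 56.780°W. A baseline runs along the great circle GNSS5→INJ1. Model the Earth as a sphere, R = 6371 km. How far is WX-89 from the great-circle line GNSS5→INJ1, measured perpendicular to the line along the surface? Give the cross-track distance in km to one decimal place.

δ₁₃ = central angle GNSS5→WX-89 = 0.112772 rad  (haversine)
θ₁₃ = bearing GNSS5→WX-89 = 301.344°,  θ₁₂ = bearing GNSS5→INJ1 = 231.369°
dₓₜ = R·arcsin(sin δ₁₃ · sin(θ₁₃ − θ₁₂)) = 6371·arcsin(0.11253·sin(69.975°)) = 674.865 km
|dₓₜ| = 674.865 km

674.9 km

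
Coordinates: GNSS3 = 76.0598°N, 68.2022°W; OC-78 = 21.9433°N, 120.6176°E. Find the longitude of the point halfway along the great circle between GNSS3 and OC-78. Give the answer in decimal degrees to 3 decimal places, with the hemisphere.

Bx = cos φ₂ cos Δλ = -0.916586,  By = cos φ₂ sin Δλ = -0.142219
φₘ = atan2(sin φ₁ + sin φ₂, √((cos φ₁ + Bx)² + By²)) = 62.81218°
λₘ = λ₁ + atan2(By, cos φ₁ + Bx) = 123.68415°

123.684°E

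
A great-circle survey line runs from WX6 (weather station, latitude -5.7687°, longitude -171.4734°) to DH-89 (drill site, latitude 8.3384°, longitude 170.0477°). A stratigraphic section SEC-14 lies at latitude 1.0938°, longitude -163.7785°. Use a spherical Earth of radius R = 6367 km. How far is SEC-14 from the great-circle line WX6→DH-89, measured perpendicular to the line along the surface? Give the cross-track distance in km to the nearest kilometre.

δ₁₃ = central angle WX6→SEC-14 = 0.179808 rad  (haversine)
θ₁₃ = bearing WX6→SEC-14 = 48.466°,  θ₁₂ = bearing WX6→DH-89 = 307.266°
dₓₜ = R·arcsin(sin δ₁₃ · sin(θ₁₃ − θ₁₂)) = 6367·arcsin(0.17884·sin(-258.800°)) = 1122.799 km
|dₓₜ| = 1122.799 km

1123 km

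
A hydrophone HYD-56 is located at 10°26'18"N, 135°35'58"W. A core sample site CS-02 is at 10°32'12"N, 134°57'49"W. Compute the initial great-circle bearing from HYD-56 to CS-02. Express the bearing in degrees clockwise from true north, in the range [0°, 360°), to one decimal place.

81.0°

HYD-56: φ = +10.43833°, λ = -135.59944°
CS-02: φ = +10.53667°, λ = -134.96361°
Δλ = 0.6358°
y = sin Δλ · cos φ₂ = 0.010910
x = cos φ₁ sin φ₂ − sin φ₁ cos φ₂ cos Δλ = 0.001727
θ = atan2(y, x) = 81.0040° → 81.0040° (mod 360°)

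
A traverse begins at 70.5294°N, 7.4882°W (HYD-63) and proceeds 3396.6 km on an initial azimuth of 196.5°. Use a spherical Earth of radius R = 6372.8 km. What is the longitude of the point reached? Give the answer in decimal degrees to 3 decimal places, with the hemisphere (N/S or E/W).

18.431°W

δ = d/R = 3396.6/6372.8 = 0.532984 rad
φ₂ = arcsin(sin φ₁ cos δ + cos φ₁ sin δ cos θ)
   = arcsin(0.94281·0.86129 + 0.33332·0.50811·-0.95882) = 40.51527°
λ₂ = λ₁ + atan2(sin θ sin δ cos φ₁, cos δ − sin φ₁ sin φ₂) = -18.43066°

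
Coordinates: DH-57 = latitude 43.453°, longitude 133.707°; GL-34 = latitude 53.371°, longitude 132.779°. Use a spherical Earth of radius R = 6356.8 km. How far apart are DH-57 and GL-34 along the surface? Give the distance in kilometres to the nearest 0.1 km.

Δφ = 9.9180°,  Δλ = -0.9280°
a = sin²(Δφ/2) + cos φ₁ cos φ₂ sin²(Δλ/2) = 0.007501
c = 2·arcsin(√a) = 0.173431 rad = 9.9369°
d = R·c = 6356.8 × 0.173431 = 1102.5 km

1102.5 km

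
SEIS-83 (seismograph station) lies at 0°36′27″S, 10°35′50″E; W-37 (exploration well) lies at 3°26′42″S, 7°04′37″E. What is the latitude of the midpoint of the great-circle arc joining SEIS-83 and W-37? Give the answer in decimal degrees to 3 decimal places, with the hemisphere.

SEIS-83: φ = -0.60750°, λ = +10.59722°
W-37: φ = -3.44500°, λ = +7.07694°
Bx = cos φ₂ cos Δλ = 0.996309,  By = cos φ₂ sin Δλ = -0.061291
φₘ = atan2(sin φ₁ + sin φ₂, √((cos φ₁ + Bx)² + By²)) = -2.02721°
λₘ = λ₁ + atan2(By, cos φ₁ + Bx) = 8.83863°

2.027°S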